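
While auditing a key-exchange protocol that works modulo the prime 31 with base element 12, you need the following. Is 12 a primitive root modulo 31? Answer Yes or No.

Yes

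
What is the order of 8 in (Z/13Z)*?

By Lagrange's theorem, ord_13(8) divides φ(13) = 13 − 1 = 12 = 2^2 · 3.
Divisors of 12: 1, 2, 3, 4, 6, 12.
Test each divisor d:
8^1 ≡ 8 (mod 13)
8^2 ≡ 12 (mod 13)
8^3 ≡ 5 (mod 13)
8^4 ≡ 1 (mod 13) ✓
Therefore the multiplicative order of 8 modulo 13 is 4.

4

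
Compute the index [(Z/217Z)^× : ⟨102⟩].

Since 102 ∈ (Z/217Z)^×, its order divides φ(217) = φ(7·31) = (7−1)·(31−1) = 6·30 = 180 = 2^2 · 3^2 · 5.
Divisors of 180: 1, 2, 3, 4, 5, 6, 9, 10, 12, 15, 18, 20, 30, 36, 45, 60, 90, 180.
Check 102^d mod 217 for each divisor in increasing order:
102^1 ≡ 102 (mod 217)
102^2 ≡ 205 (mod 217)
102^3 ≡ 78 (mod 217)
102^4 ≡ 144 (mod 217)
102^5 ≡ 149 (mod 217)
102^6 ≡ 8 (mod 217)
102^9 ≡ 190 (mod 217)
102^10 ≡ 67 (mod 217)
102^12 ≡ 64 (mod 217)
102^15 ≡ 1 (mod 217) ✓
The order of 102 is 15, so the subgroup it generates has 15 elements.
Index = |(Z/217Z)^×| / |⟨102⟩| = 180 / 15 = 12.

12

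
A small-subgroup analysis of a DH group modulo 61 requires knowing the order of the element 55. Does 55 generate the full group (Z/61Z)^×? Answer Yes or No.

φ(61) = 61 − 1 = 60 = 2^2 · 3 · 5.
It suffices to check that the order of 55 is not a proper divisor of 60: compute 55^(60/q) for q ∈ {2, 3, 5}.
55^30 ≡ 60 (mod 61)  [q = 2: ≢ 1 ✓]
55^20 ≡ 47 (mod 61)  [q = 3: ≢ 1 ✓]
55^12 ≡ 20 (mod 61)  [q = 5: ≢ 1 ✓]
None equal 1, so ord_61(55) = 60: 55 is a primitive root.

Yes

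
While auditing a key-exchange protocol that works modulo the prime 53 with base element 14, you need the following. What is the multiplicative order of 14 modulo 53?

52

By Lagrange's theorem, ord_53(14) divides φ(53) = 53 − 1 = 52 = 2^2 · 13.
Divisors of 52: 1, 2, 4, 13, 26, 52.
Check 14^d mod 53 for each divisor in increasing order:
14^1 ≡ 14
14^2 ≡ 37
14^4 ≡ 44
14^13 ≡ 23
14^26 ≡ 52
14^52 ≡ 1
Therefore the multiplicative order of 14 modulo 53 is 52.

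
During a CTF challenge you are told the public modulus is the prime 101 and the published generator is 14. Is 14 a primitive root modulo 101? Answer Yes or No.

No

φ(101) = 101 − 1 = 100 = 2^2 · 5^2.
14 is a primitive root mod 101 iff 14^(φ(101)/q) ≢ 1 for every prime q | φ(101), i.e. q ∈ {2, 5}.
14^50 ≡ 1 (mod 101)  [q = 2: ≡ 1 ✗]
14^20 ≡ 1 (mod 101)  [q = 5: ≡ 1 ✗]
14^50 ≡ 1 shows ord(14) | 50, strictly less than φ(101); not a primitive root.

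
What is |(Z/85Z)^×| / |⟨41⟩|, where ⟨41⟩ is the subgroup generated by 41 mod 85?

Since 41 ∈ (Z/85Z)^×, its order divides φ(85) = φ(5·17) = (5−1)·(17−1) = 4·16 = 64 = 2^6.
Divisors of 64: 1, 2, 4, 8, 16, 32, 64.
Check 41^d mod 85 for each divisor in increasing order:
41^1 ≡ 41 (mod 85)
41^2 ≡ 66 (mod 85)
41^4 ≡ 21 (mod 85)
41^8 ≡ 16 (mod 85)
41^16 ≡ 1 (mod 85) ✓
The order of 41 is 16, so the subgroup it generates has 16 elements.
[(Z/85Z)^× : ⟨41⟩] = 64/16 = 4.

4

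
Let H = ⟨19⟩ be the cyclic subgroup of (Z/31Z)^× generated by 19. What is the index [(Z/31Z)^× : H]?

Since 19 ∈ (Z/31Z)^×, its order divides φ(31) = 31 − 1 = 30 = 2 · 3 · 5.
Divisors of 30: 1, 2, 3, 5, 6, 10, 15, 30.
Compute 19^d (mod 31) for the divisors d until we hit 1:
19^1 ≡ 19 (mod 31)
19^2 ≡ 20 (mod 31)
19^3 ≡ 8 (mod 31)
19^5 ≡ 5 (mod 31)
19^6 ≡ 2 (mod 31)
19^10 ≡ 25 (mod 31)
19^15 ≡ 1 (mod 31) ✓
The order of 19 is 15, so the subgroup it generates has 15 elements.
Index = |(Z/31Z)^×| / |⟨19⟩| = 30 / 15 = 2.

2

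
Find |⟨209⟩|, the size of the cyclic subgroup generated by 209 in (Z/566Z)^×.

The order of 209 must divide φ(566) = φ(2)·φ(283) = 1·282 = 282 = 2 · 3 · 47.
Divisors of 282: 1, 2, 3, 6, 47, 94, 141, 282.
Evaluate successive powers at the divisors of 282:
209^1 ≡ 209
209^2 ≡ 99
209^3 ≡ 315
209^6 ≡ 175
209^47 ≡ 45
209^94 ≡ 327
209^141 ≡ 565
209^282 ≡ 1
Therefore the multiplicative order of 209 modulo 566 is 282.

282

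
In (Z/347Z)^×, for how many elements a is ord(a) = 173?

φ(347) = 347 − 1 = 346 = 2 · 173.
(Z/347Z)^× is cyclic (|G| = 346); a cyclic group of order m has exactly φ(d) elements of each order d | m, and none otherwise.
173 | 346, and φ(173) = 173 − 1 = 172.

172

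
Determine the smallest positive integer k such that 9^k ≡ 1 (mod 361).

By Lagrange's theorem, ord_361(9) divides φ(361) = φ(19^2) = 19·(19−1) = 342 = 2 · 3^2 · 19.
Divisors of 342: 1, 2, 3, 6, 9, 18, 19, 38, 57, 114, 171, 342.
Evaluate successive powers at the divisors of 342:
9^1 ≡ 9
9^2 ≡ 81
9^3 ≡ 7
9^6 ≡ 49
9^9 ≡ 343
9^18 ≡ 324
9^19 ≡ 28
9^38 ≡ 62
9^57 ≡ 292
9^114 ≡ 68
9^171 ≡ 1
Hence ord(9) = 171.

171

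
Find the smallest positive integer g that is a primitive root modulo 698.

7

φ(698) = φ(2)·φ(349) = 1·348 = 348 = 2^2 · 3 · 29.
g is a primitive root iff g^(348/q) ≢ 1 (mod 698) for each prime q ∈ {2, 3, 29}.
g = 2: gcd(2, 698) = 2 > 1, not a unit — skip.
g = 3: 3^174 ≡ 1 — hits 1, so not a primitive root.
g = 4: gcd(4, 698) = 2 > 1, not a unit — skip.
g = 5: 5^174 ≡ 1 — hits 1, so not a primitive root.
g = 6: gcd(6, 698) = 2 > 1, not a unit — skip.
g = 7: 7^174 ≡ 697; 7^116 ≡ 575; 7^12 ≡ 249 — none is 1, so 7 is a primitive root.
So 7 is the smallest generator of (Z/698Z)^×.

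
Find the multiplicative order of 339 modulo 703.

Since 339 ∈ (Z/703Z)^×, its order divides φ(703) = φ(19·37) = (19−1)·(37−1) = 18·36 = 648 = 2^3 · 3^4.
Divisors of 648: 1, 2, 3, 4, 6, 8, 9, 12, 18, 24, 27, 36, 54, 72, 81, 108, 162, 216, 324, 648.
Check 339^d mod 703 for each divisor in increasing order:
339^1 ≡ 339 (mod 703)
339^2 ≡ 332 (mod 703)
339^3 ≡ 68 (mod 703)
339^4 ≡ 556 (mod 703)
339^6 ≡ 406 (mod 703)
339^8 ≡ 519 (mod 703)
339^9 ≡ 191 (mod 703)
339^12 ≡ 334 (mod 703)
339^18 ≡ 628 (mod 703)
339^24 ≡ 482 (mod 703)
339^27 ≡ 438 (mod 703)
339^36 ≡ 1 (mod 703) ✓
Hence ord(339) = 36.

36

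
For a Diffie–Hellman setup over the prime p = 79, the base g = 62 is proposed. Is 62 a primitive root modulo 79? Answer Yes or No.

φ(79) = 79 − 1 = 78 = 2 · 3 · 13.
Test 62^(78/q) mod 79 for each prime factor q of 78:
62^39 ≡ 1 (mod 79)  [q = 2: ≡ 1 ✗]
62^26 ≡ 1 (mod 79)  [q = 3: ≡ 1 ✗]
62^6 ≡ 67 (mod 79)  [q = 13: ≢ 1 ✓]
62^39 ≡ 1 shows ord(62) | 39, strictly less than φ(79); not a primitive root.

No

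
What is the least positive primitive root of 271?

6

φ(271) = 271 − 1 = 270 = 2 · 3^3 · 5.
Test candidates g = 2, 3, … against the prime factors q ∈ {2, 3, 5} of φ(271): g is a generator iff g^(270/q) ≢ 1 for every such q.
g = 2: 2^135 ≡ 1 — hits 1, so not a primitive root.
g = 3: 3^135 ≡ 270; 3^90 ≡ 1 — hits 1, so not a primitive root.
g = 4: 4^135 ≡ 1 — hits 1, so not a primitive root.
g = 5: 5^135 ≡ 1 — hits 1, so not a primitive root.
g = 6: 6^135 ≡ 270; 6^90 ≡ 242; 6^54 ≡ 10 — none is 1, so 6 is a primitive root.
So 6 is the smallest generator of (Z/271Z)^×.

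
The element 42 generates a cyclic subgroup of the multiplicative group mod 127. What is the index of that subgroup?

2

The order of 42 must divide φ(127) = 127 − 1 = 126 = 2 · 3^2 · 7.
Divisors of 126: 1, 2, 3, 6, 7, 9, 14, 18, 21, 42, 63, 126.
Check 42^d mod 127 for each divisor in increasing order:
42^1 ≡ 42 (mod 127)
42^2 ≡ 113 (mod 127)
42^3 ≡ 47 (mod 127)
42^6 ≡ 50 (mod 127)
42^7 ≡ 68 (mod 127)
42^9 ≡ 64 (mod 127)
42^14 ≡ 52 (mod 127)
42^18 ≡ 32 (mod 127)
42^21 ≡ 107 (mod 127)
42^42 ≡ 19 (mod 127)
42^63 ≡ 1 (mod 127) ✓
So ord_127(42) = 63, hence |⟨42⟩| = 63.
[(Z/127Z)^× : ⟨42⟩] = 126/63 = 2.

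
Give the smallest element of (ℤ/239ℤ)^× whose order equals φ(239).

φ(239) = 239 − 1 = 238 = 2 · 7 · 17.
g is a primitive root iff g^(238/q) ≢ 1 (mod 239) for each prime q ∈ {2, 7, 17}.
g = 2: 2^119 ≡ 1 — hits 1, so not a primitive root.
g = 3: 3^119 ≡ 1 — hits 1, so not a primitive root.
g = 4: 4^119 ≡ 1 — hits 1, so not a primitive root.
g = 5: 5^119 ≡ 1 — hits 1, so not a primitive root.
g = 6: 6^119 ≡ 1 — hits 1, so not a primitive root.
g = 7: 7^119 ≡ 238; 7^34 ≡ 24; 7^14 ≡ 211 — none is 1, so 7 is a primitive root.
Hence the least primitive root of 239 is 7.

7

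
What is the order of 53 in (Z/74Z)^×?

By Lagrange's theorem, ord_74(53) divides φ(74) = φ(2)·φ(37) = 1·36 = 36 = 2^2 · 3^2.
Divisors of 36: 1, 2, 3, 4, 6, 9, 12, 18, 36.
Check 53^d mod 74 for each divisor in increasing order:
53^1 ≡ 53 (mod 74)
53^2 ≡ 71 (mod 74)
53^3 ≡ 63 (mod 74)
53^4 ≡ 9 (mod 74)
53^6 ≡ 47 (mod 74)
53^9 ≡ 1 (mod 74) ✓
Hence ord(53) = 9.

9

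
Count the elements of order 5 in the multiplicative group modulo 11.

φ(11) = 11 − 1 = 10 = 2 · 5.
Since (Z/11Z)^× is cyclic of order 10, the number of elements of order d is φ(d) when d | 10 and 0 otherwise.
5 | 10, and φ(5) = 5 − 1 = 4.

4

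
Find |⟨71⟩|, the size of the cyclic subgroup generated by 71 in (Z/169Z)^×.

156

The order of 71 must divide φ(169) = φ(13^2) = 13·(13−1) = 156 = 2^2 · 3 · 13.
Divisors of 156: 1, 2, 3, 4, 6, 12, 13, 26, 39, 52, 78, 156.
Compute 71^d (mod 169) for the divisors d until we hit 1:
71^1 ≡ 71 (mod 169)
71^2 ≡ 140 (mod 169)
71^3 ≡ 138 (mod 169)
71^4 ≡ 165 (mod 169)
71^6 ≡ 116 (mod 169)
71^12 ≡ 105 (mod 169)
71^13 ≡ 19 (mod 169)
71^26 ≡ 23 (mod 169)
71^39 ≡ 99 (mod 169)
71^52 ≡ 22 (mod 169)
71^78 ≡ 168 (mod 169)
71^156 ≡ 1 (mod 169) ✓
Hence ord(71) = 156.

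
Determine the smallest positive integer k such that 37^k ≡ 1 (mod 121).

ord(37) | φ(121) = φ(11^2) = 11·(11−1) = 110 = 2 · 5 · 11.
Divisors of 110: 1, 2, 5, 10, 11, 22, 55, 110.
Compute 37^d (mod 121) for the divisors d until we hit 1:
37^1 ≡ 37 (mod 121)
37^2 ≡ 38 (mod 121)
37^5 ≡ 67 (mod 121)
37^10 ≡ 12 (mod 121)
37^11 ≡ 81 (mod 121)
37^22 ≡ 27 (mod 121)
37^55 ≡ 1 (mod 121) ✓
The smallest such exponent is 55, so the order of 37 is 55.

55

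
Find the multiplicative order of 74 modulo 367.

61

ord(74) | φ(367) = 367 − 1 = 366 = 2 · 3 · 61.
Divisors of 366: 1, 2, 3, 6, 61, 122, 183, 366.
Compute 74^d (mod 367) for the divisors d until we hit 1:
74^1 ≡ 74 (mod 367)
74^2 ≡ 338 (mod 367)
74^3 ≡ 56 (mod 367)
74^6 ≡ 200 (mod 367)
74^61 ≡ 1 (mod 367) ✓
Therefore the multiplicative order of 74 modulo 367 is 61.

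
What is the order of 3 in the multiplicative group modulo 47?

23

ord(3) | φ(47) = 47 − 1 = 46 = 2 · 23.
Divisors of 46: 1, 2, 23, 46.
Evaluate successive powers at the divisors of 46:
3^1 ≡ 3 (mod 47)
3^2 ≡ 9 (mod 47)
3^23 ≡ 1 (mod 47) ✓
So ord_47(3) = 23.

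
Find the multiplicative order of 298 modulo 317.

ord(298) | φ(317) = 317 − 1 = 316 = 2^2 · 79.
Divisors of 316: 1, 2, 4, 79, 158, 316.
Evaluate successive powers at the divisors of 316:
298^1 ≡ 298
298^2 ≡ 44
298^4 ≡ 34
298^79 ≡ 203
298^158 ≡ 316
298^316 ≡ 1
So ord_317(298) = 316.

316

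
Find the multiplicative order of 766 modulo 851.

66

The order of 766 must divide φ(851) = φ(23·37) = (23−1)·(37−1) = 22·36 = 792 = 2^3 · 3^2 · 11.
Divisors of 792: 1, 2, 3, 4, 6, 8, 9, 11, 12, 18, 22, 24, 33, 36, 44, 66, 72, 88, 99, 132, 198, 264, 396, 792.
Evaluate successive powers at the divisors of 792:
766^1 ≡ 766
766^2 ≡ 417
766^3 ≡ 297
766^4 ≡ 285
766^6 ≡ 556
766^8 ≡ 380
766^9 ≡ 38
766^11 ≡ 528
766^12 ≡ 223
766^18 ≡ 593
766^22 ≡ 507
766^24 ≡ 371
766^33 ≡ 482
766^36 ≡ 186
766^44 ≡ 47
766^66 ≡ 1
So ord_851(766) = 66.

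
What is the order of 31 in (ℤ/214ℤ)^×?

106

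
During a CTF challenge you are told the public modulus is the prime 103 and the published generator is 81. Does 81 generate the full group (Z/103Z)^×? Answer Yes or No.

No

φ(103) = 103 − 1 = 102 = 2 · 3 · 17.
An element g generates (Z/103Z)^× iff g^(102/q) ≢ 1 (mod 103) for each prime q ∈ {2, 3, 17}.
81^51 ≡ 1 (mod 103)  [q = 2: ≡ 1 ✗]
81^34 ≡ 1 (mod 103)  [q = 3: ≡ 1 ✗]
81^6 ≡ 79 (mod 103)  [q = 17: ≢ 1 ✓]
The check at q = 2 fails, so 81 generates a proper subgroup.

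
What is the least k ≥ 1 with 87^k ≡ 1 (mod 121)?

ord(87) | φ(121) = φ(11^2) = 11·(11−1) = 110 = 2 · 5 · 11.
Divisors of 110: 1, 2, 5, 10, 11, 22, 55, 110.
Evaluate successive powers at the divisors of 110:
87^1 ≡ 87 (mod 121)
87^2 ≡ 67 (mod 121)
87^5 ≡ 76 (mod 121)
87^10 ≡ 89 (mod 121)
87^11 ≡ 120 (mod 121)
87^22 ≡ 1 (mod 121) ✓
The smallest such exponent is 22, so the order of 87 is 22.

22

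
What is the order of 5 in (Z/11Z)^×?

The order of 5 must divide φ(11) = 11 − 1 = 10 = 2 · 5.
Divisors of 10: 1, 2, 5, 10.
Compute 5^d (mod 11) for the divisors d until we hit 1:
5^1 ≡ 5
5^2 ≡ 3
5^5 ≡ 1
The smallest such exponent is 5, so the order of 5 is 5.

5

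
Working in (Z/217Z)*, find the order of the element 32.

3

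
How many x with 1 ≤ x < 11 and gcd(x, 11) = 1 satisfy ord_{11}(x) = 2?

φ(11) = 11 − 1 = 10 = 2 · 5.
(Z/11Z)^× is cyclic (|G| = 10); a cyclic group of order m has exactly φ(d) elements of each order d | m, and none otherwise.
2 | 10, and φ(2) = 2 − 1 = 1.

1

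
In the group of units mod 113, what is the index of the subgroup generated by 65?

The order of 65 must divide φ(113) = 113 − 1 = 112 = 2^4 · 7.
Divisors of 112: 1, 2, 4, 7, 8, 14, 16, 28, 56, 112.
Compute 65^d (mod 113) for the divisors d until we hit 1:
65^1 ≡ 65
65^2 ≡ 44
65^4 ≡ 15
65^7 ≡ 73
65^8 ≡ 112
65^14 ≡ 18
65^16 ≡ 1
The order of 65 is 16, so the subgroup it generates has 16 elements.
Index = |(Z/113Z)^×| / |⟨65⟩| = 112 / 16 = 7.

7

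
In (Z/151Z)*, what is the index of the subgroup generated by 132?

15

By Lagrange's theorem, ord_151(132) divides φ(151) = 151 − 1 = 150 = 2 · 3 · 5^2.
Divisors of 150: 1, 2, 3, 5, 6, 10, 15, 25, 30, 50, 75, 150.
Compute 132^d (mod 151) for the divisors d until we hit 1:
132^1 ≡ 132 (mod 151)
132^2 ≡ 59 (mod 151)
132^3 ≡ 87 (mod 151)
132^5 ≡ 150 (mod 151)
132^6 ≡ 19 (mod 151)
132^10 ≡ 1 (mod 151) ✓
Thus |⟨132⟩| = ord(132) = 10.
[(Z/151Z)^× : ⟨132⟩] = 150/10 = 15.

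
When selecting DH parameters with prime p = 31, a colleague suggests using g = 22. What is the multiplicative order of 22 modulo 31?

By Lagrange's theorem, ord_31(22) divides φ(31) = 31 − 1 = 30 = 2 · 3 · 5.
Divisors of 30: 1, 2, 3, 5, 6, 10, 15, 30.
Evaluate successive powers at the divisors of 30:
22^1 ≡ 22
22^2 ≡ 19
22^3 ≡ 15
22^5 ≡ 6
22^6 ≡ 8
22^10 ≡ 5
22^15 ≡ 30
22^30 ≡ 1
Hence ord(22) = 30.

30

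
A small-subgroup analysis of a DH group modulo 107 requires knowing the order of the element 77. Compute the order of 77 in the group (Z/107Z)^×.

106

ord(77) | φ(107) = 107 − 1 = 106 = 2 · 53.
Divisors of 106: 1, 2, 53, 106.
Test each divisor d:
77^1 ≡ 77
77^2 ≡ 44
77^53 ≡ 106
77^106 ≡ 1
So ord_107(77) = 106.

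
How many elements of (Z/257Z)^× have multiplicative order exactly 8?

4

φ(257) = 257 − 1 = 256 = 2^8.
Since (Z/257Z)^× is cyclic of order 256, the number of elements of order d is φ(d) when d | 256 and 0 otherwise.
8 = 2^3 divides 256, and φ(8) = 4.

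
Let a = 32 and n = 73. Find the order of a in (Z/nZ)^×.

By Lagrange's theorem, ord_73(32) divides φ(73) = 73 − 1 = 72 = 2^3 · 3^2.
Divisors of 72: 1, 2, 3, 4, 6, 8, 9, 12, 18, 24, 36, 72.
Evaluate successive powers at the divisors of 72:
32^1 ≡ 32 (mod 73)
32^2 ≡ 2 (mod 73)
32^3 ≡ 64 (mod 73)
32^4 ≡ 4 (mod 73)
32^6 ≡ 8 (mod 73)
32^8 ≡ 16 (mod 73)
32^9 ≡ 1 (mod 73) ✓
Therefore the multiplicative order of 32 modulo 73 is 9.

9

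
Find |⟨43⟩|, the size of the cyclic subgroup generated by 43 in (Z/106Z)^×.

ord(43) | φ(106) = φ(2)·φ(53) = 1·52 = 52 = 2^2 · 13.
Divisors of 52: 1, 2, 4, 13, 26, 52.
Check 43^d mod 106 for each divisor in increasing order:
43^1 ≡ 43 (mod 106)
43^2 ≡ 47 (mod 106)
43^4 ≡ 89 (mod 106)
43^13 ≡ 105 (mod 106)
43^26 ≡ 1 (mod 106) ✓
Therefore the multiplicative order of 43 modulo 106 is 26.

26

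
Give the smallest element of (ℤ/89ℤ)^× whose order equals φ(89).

φ(89) = 89 − 1 = 88 = 2^3 · 11.
Test candidates g = 2, 3, … against the prime factors q ∈ {2, 11} of φ(89): g is a generator iff g^(88/q) ≢ 1 for every such q.
g = 2: 2^44 ≡ 1 — hits 1, so not a primitive root.
g = 3: 3^44 ≡ 88; 3^8 ≡ 64 — none is 1, so 3 is a primitive root.
The smallest primitive root modulo 89 is 3.

3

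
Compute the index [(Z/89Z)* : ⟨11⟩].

4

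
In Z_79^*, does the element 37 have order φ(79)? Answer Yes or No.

φ(79) = 79 − 1 = 78 = 2 · 3 · 13.
An element g generates (Z/79Z)^× iff g^(78/q) ≢ 1 (mod 79) for each prime q ∈ {2, 3, 13}.
37^39 ≡ 78 (mod 79)  [q = 2: ≢ 1 ✓]
37^26 ≡ 23 (mod 79)  [q = 3: ≢ 1 ✓]
37^6 ≡ 38 (mod 79)  [q = 13: ≢ 1 ✓]
None equal 1, so ord_79(37) = 78: 37 is a primitive root.

Yes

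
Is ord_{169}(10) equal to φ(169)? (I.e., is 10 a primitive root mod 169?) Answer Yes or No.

φ(169) = φ(13^2) = 13·(13−1) = 156 = 2^2 · 3 · 13.
10 is a primitive root mod 169 iff 10^(φ(169)/q) ≢ 1 for every prime q | φ(169), i.e. q ∈ {2, 3, 13}.
10^78 ≡ 1 (mod 169)  [q = 2: ≡ 1 ✗]
10^52 ≡ 146 (mod 169)  [q = 3: ≢ 1 ✓]
10^12 ≡ 53 (mod 169)  [q = 13: ≢ 1 ✓]
Since 10^78 ≡ 1, the order of 10 divides 78 < 156, so 10 is not a primitive root.

No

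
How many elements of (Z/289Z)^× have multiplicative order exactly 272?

φ(289) = φ(17^2) = 17·(17−1) = 272 = 2^4 · 17.
(Z/289Z)^× is cyclic (|G| = 272); a cyclic group of order m has exactly φ(d) elements of each order d | m, and none otherwise.
272 = 2^4 · 17 divides 272, and φ(272) = 128.

128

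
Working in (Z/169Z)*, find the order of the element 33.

156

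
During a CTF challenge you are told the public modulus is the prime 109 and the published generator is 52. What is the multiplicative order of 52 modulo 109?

The order of 52 must divide φ(109) = 109 − 1 = 108 = 2^2 · 3^3.
Divisors of 108: 1, 2, 3, 4, 6, 9, 12, 18, 27, 36, 54, 108.
Evaluate successive powers at the divisors of 108:
52^1 ≡ 52 (mod 109)
52^2 ≡ 88 (mod 109)
52^3 ≡ 107 (mod 109)
52^4 ≡ 5 (mod 109)
52^6 ≡ 4 (mod 109)
52^9 ≡ 101 (mod 109)
52^12 ≡ 16 (mod 109)
52^18 ≡ 64 (mod 109)
52^27 ≡ 33 (mod 109)
52^36 ≡ 63 (mod 109)
52^54 ≡ 108 (mod 109)
52^108 ≡ 1 (mod 109) ✓
The smallest such exponent is 108, so the order of 52 is 108.

108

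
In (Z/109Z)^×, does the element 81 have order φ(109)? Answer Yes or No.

No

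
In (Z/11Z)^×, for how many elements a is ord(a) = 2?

φ(11) = 11 − 1 = 10 = 2 · 5.
(Z/11Z)^× is cyclic (|G| = 10); a cyclic group of order m has exactly φ(d) elements of each order d | m, and none otherwise.
2 | 10, and φ(2) = 2 − 1 = 1.

1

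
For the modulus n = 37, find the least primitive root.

φ(37) = 37 − 1 = 36 = 2^2 · 3^2.
g is a primitive root iff g^(36/q) ≢ 1 (mod 37) for each prime q ∈ {2, 3}.
g = 2: 2^18 ≡ 36; 2^12 ≡ 26 — none is 1, so 2 is a primitive root.
So 2 is the smallest generator of (Z/37Z)^×.

2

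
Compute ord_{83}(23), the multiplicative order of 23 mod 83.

By Lagrange's theorem, ord_83(23) divides φ(83) = 83 − 1 = 82 = 2 · 41.
Divisors of 82: 1, 2, 41, 82.
Check 23^d mod 83 for each divisor in increasing order:
23^1 ≡ 23 (mod 83)
23^2 ≡ 31 (mod 83)
23^41 ≡ 1 (mod 83) ✓
So ord_83(23) = 41.

41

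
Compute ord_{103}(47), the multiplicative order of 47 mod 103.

ord(47) | φ(103) = 103 − 1 = 102 = 2 · 3 · 17.
Divisors of 102: 1, 2, 3, 6, 17, 34, 51, 102.
Check 47^d mod 103 for each divisor in increasing order:
47^1 ≡ 47
47^2 ≡ 46
47^3 ≡ 102
47^6 ≡ 1
So ord_103(47) = 6.

6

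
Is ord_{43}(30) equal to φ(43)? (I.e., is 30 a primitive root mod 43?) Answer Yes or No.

φ(43) = 43 − 1 = 42 = 2 · 3 · 7.
It suffices to check that the order of 30 is not a proper divisor of 42: compute 30^(42/q) for q ∈ {2, 3, 7}.
30^21 ≡ 42 (mod 43)  [q = 2: ≢ 1 ✓]
30^14 ≡ 6 (mod 43)  [q = 3: ≢ 1 ✓]
30^6 ≡ 16 (mod 43)  [q = 7: ≢ 1 ✓]
All checks pass, so 30 has order 42 and is a primitive root modulo 43.

Yes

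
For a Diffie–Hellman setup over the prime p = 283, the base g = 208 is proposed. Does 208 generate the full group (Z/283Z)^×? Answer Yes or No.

φ(283) = 283 − 1 = 282 = 2 · 3 · 47.
An element g generates (Z/283Z)^× iff g^(282/q) ≢ 1 (mod 283) for each prime q ∈ {2, 3, 47}.
208^141 ≡ 1 (mod 283)  [q = 2: ≡ 1 ✗]
208^94 ≡ 44 (mod 283)  [q = 3: ≢ 1 ✓]
208^6 ≡ 141 (mod 283)  [q = 47: ≢ 1 ✓]
Since 208^141 ≡ 1, the order of 208 divides 141 < 282, so 208 is not a primitive root.

No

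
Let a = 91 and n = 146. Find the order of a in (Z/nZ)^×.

Since 91 ∈ (Z/146Z)^×, its order divides φ(146) = φ(2)·φ(73) = 1·72 = 72 = 2^3 · 3^2.
Divisors of 72: 1, 2, 3, 4, 6, 8, 9, 12, 18, 24, 36, 72.
Check 91^d mod 146 for each divisor in increasing order:
91^1 ≡ 91
91^2 ≡ 105
91^3 ≡ 65
91^4 ≡ 75
91^6 ≡ 137
91^8 ≡ 77
91^9 ≡ 145
91^12 ≡ 81
91^18 ≡ 1
The smallest such exponent is 18, so the order of 91 is 18.

18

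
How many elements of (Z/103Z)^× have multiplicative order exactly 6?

φ(103) = 103 − 1 = 102 = 2 · 3 · 17.
In a cyclic group of order 102, there are φ(d) elements of order d for each divisor d of 102, and zero for non-divisors.
6 = 2 · 3 divides 102, and φ(6) = 2.

2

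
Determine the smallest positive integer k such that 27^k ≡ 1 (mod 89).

88

The order of 27 must divide φ(89) = 89 − 1 = 88 = 2^3 · 11.
Divisors of 88: 1, 2, 4, 8, 11, 22, 44, 88.
Test each divisor d:
27^1 ≡ 27 (mod 89)
27^2 ≡ 17 (mod 89)
27^4 ≡ 22 (mod 89)
27^8 ≡ 39 (mod 89)
27^11 ≡ 12 (mod 89)
27^22 ≡ 55 (mod 89)
27^44 ≡ 88 (mod 89)
27^88 ≡ 1 (mod 89) ✓
Therefore the multiplicative order of 27 modulo 89 is 88.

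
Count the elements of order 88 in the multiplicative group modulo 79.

0

φ(79) = 79 − 1 = 78 = 2 · 3 · 13.
Since (Z/79Z)^× is cyclic of order 78, the number of elements of order d is φ(d) when d | 78 and 0 otherwise.
Here 78 is not a multiple of 88, so there are no elements of order 88.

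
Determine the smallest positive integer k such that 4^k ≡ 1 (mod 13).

6

By Lagrange's theorem, ord_13(4) divides φ(13) = 13 − 1 = 12 = 2^2 · 3.
Divisors of 12: 1, 2, 3, 4, 6, 12.
Test each divisor d:
4^1 ≡ 4 (mod 13)
4^2 ≡ 3 (mod 13)
4^3 ≡ 12 (mod 13)
4^4 ≡ 9 (mod 13)
4^6 ≡ 1 (mod 13) ✓
The smallest such exponent is 6, so the order of 4 is 6.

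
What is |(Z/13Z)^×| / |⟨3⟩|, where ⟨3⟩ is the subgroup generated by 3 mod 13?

4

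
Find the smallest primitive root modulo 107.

φ(107) = 107 − 1 = 106 = 2 · 53.
Test candidates g = 2, 3, … against the prime factors q ∈ {2, 53} of φ(107): g is a generator iff g^(106/q) ≢ 1 for every such q.
g = 2: 2^53 ≡ 106; 2^2 ≡ 4 — none is 1, so 2 is a primitive root.
The smallest primitive root modulo 107 is 2.

2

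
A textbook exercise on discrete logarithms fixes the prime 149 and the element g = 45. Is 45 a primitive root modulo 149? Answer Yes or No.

No

φ(149) = 149 − 1 = 148 = 2^2 · 37.
Test 45^(148/q) mod 149 for each prime factor q of 148:
45^74 ≡ 1 (mod 149)  [q = 2: ≡ 1 ✗]
45^4 ≡ 145 (mod 149)  [q = 37: ≢ 1 ✓]
The check at q = 2 fails, so 45 generates a proper subgroup.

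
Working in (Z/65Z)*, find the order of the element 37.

Since 37 ∈ (Z/65Z)^×, its order divides φ(65) = φ(5·13) = (5−1)·(13−1) = 4·12 = 48 = 2^4 · 3.
Divisors of 48: 1, 2, 3, 4, 6, 8, 12, 16, 24, 48.
Compute 37^d (mod 65) for the divisors d until we hit 1:
37^1 ≡ 37 (mod 65)
37^2 ≡ 4 (mod 65)
37^3 ≡ 18 (mod 65)
37^4 ≡ 16 (mod 65)
37^6 ≡ 64 (mod 65)
37^8 ≡ 61 (mod 65)
37^12 ≡ 1 (mod 65) ✓
The smallest such exponent is 12, so the order of 37 is 12.

12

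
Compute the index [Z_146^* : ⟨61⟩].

2

The order of 61 must divide φ(146) = φ(2)·φ(73) = 1·72 = 72 = 2^3 · 3^2.
Divisors of 72: 1, 2, 3, 4, 6, 8, 9, 12, 18, 24, 36, 72.
Evaluate successive powers at the divisors of 72:
61^1 ≡ 61 (mod 146)
61^2 ≡ 71 (mod 146)
61^3 ≡ 97 (mod 146)
61^4 ≡ 77 (mod 146)
61^6 ≡ 65 (mod 146)
61^8 ≡ 89 (mod 146)
61^9 ≡ 27 (mod 146)
61^12 ≡ 137 (mod 146)
61^18 ≡ 145 (mod 146)
61^24 ≡ 81 (mod 146)
61^36 ≡ 1 (mod 146) ✓
The order of 61 is 36, so the subgroup it generates has 36 elements.
[(Z/146Z)^× : ⟨61⟩] = 72/36 = 2.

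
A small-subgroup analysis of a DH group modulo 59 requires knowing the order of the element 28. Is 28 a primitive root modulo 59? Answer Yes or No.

No

φ(59) = 59 − 1 = 58 = 2 · 29.
An element g generates (Z/59Z)^× iff g^(58/q) ≢ 1 (mod 59) for each prime q ∈ {2, 29}.
28^29 ≡ 1 (mod 59)  [q = 2: ≡ 1 ✗]
28^2 ≡ 17 (mod 59)  [q = 29: ≢ 1 ✓]
Since 28^29 ≡ 1, the order of 28 divides 29 < 58, so 28 is not a primitive root.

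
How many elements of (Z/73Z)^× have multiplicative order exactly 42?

0

φ(73) = 73 − 1 = 72 = 2^3 · 3^2.
Since (Z/73Z)^× is cyclic of order 72, the number of elements of order d is φ(d) when d | 72 and 0 otherwise.
Since 42 ∤ 72, the count is 0.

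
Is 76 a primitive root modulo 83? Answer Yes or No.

φ(83) = 83 − 1 = 82 = 2 · 41.
Test 76^(82/q) mod 83 for each prime factor q of 82:
76^41 ≡ 82 (mod 83)  [q = 2: ≢ 1 ✓]
76^2 ≡ 49 (mod 83)  [q = 41: ≢ 1 ✓]
None equal 1, so ord_83(76) = 82: 76 is a primitive root.

Yes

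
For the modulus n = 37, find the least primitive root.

φ(37) = 37 − 1 = 36 = 2^2 · 3^2.
Test candidates g = 2, 3, … against the prime factors q ∈ {2, 3} of φ(37): g is a generator iff g^(36/q) ≢ 1 for every such q.
g = 2: 2^18 ≡ 36; 2^12 ≡ 26 — none is 1, so 2 is a primitive root.
So 2 is the smallest generator of (Z/37Z)^×.

2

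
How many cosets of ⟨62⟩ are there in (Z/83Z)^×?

1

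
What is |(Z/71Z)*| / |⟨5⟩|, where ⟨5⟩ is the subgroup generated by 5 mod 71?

14

ord(5) | φ(71) = 71 − 1 = 70 = 2 · 5 · 7.
Divisors of 70: 1, 2, 5, 7, 10, 14, 35, 70.
Evaluate successive powers at the divisors of 70:
5^1 ≡ 5 (mod 71)
5^2 ≡ 25 (mod 71)
5^5 ≡ 1 (mod 71) ✓
Thus |⟨5⟩| = ord(5) = 5.
The index is φ(71) / ord(5) = 70 / 5 = 14.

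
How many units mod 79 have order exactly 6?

φ(79) = 79 − 1 = 78 = 2 · 3 · 13.
(Z/79Z)^× is cyclic (|G| = 78); a cyclic group of order m has exactly φ(d) elements of each order d | m, and none otherwise.
6 = 2 · 3 divides 78, and φ(6) = 2.

2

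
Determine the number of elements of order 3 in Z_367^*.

φ(367) = 367 − 1 = 366 = 2 · 3 · 61.
Since (Z/367Z)^× is cyclic of order 366, the number of elements of order d is φ(d) when d | 366 and 0 otherwise.
3 | 366, and φ(3) = 3 − 1 = 2.

2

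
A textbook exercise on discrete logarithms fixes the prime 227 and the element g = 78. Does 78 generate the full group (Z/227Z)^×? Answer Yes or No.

No

φ(227) = 227 − 1 = 226 = 2 · 113.
It suffices to check that the order of 78 is not a proper divisor of 226: compute 78^(226/q) for q ∈ {2, 113}.
78^113 ≡ 1 (mod 227)  [q = 2: ≡ 1 ✗]
78^2 ≡ 182 (mod 227)  [q = 113: ≢ 1 ✓]
78^113 ≡ 1 shows ord(78) | 113, strictly less than φ(227); not a primitive root.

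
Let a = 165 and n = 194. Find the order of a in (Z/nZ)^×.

96

ord(165) | φ(194) = φ(2)·φ(97) = 1·96 = 96 = 2^5 · 3.
Divisors of 96: 1, 2, 3, 4, 6, 8, 12, 16, 24, 32, 48, 96.
Compute 165^d (mod 194) for the divisors d until we hit 1:
165^1 ≡ 165
165^2 ≡ 65
165^3 ≡ 55
165^4 ≡ 151
165^6 ≡ 115
165^8 ≡ 103
165^12 ≡ 33
165^16 ≡ 133
165^24 ≡ 119
165^32 ≡ 35
165^48 ≡ 193
165^96 ≡ 1
So ord_194(165) = 96.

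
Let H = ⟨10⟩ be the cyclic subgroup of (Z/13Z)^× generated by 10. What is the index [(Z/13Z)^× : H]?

2

By Lagrange's theorem, ord_13(10) divides φ(13) = 13 − 1 = 12 = 2^2 · 3.
Divisors of 12: 1, 2, 3, 4, 6, 12.
Compute 10^d (mod 13) for the divisors d until we hit 1:
10^1 ≡ 10 (mod 13)
10^2 ≡ 9 (mod 13)
10^3 ≡ 12 (mod 13)
10^4 ≡ 3 (mod 13)
10^6 ≡ 1 (mod 13) ✓
Thus |⟨10⟩| = ord(10) = 6.
[(Z/13Z)^× : ⟨10⟩] = 12/6 = 2.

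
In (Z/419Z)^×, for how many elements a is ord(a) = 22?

10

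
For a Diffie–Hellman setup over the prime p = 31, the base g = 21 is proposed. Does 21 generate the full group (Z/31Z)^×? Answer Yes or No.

φ(31) = 31 − 1 = 30 = 2 · 3 · 5.
Test 21^(30/q) mod 31 for each prime factor q of 30:
21^15 ≡ 30 (mod 31)  [q = 2: ≢ 1 ✓]
21^10 ≡ 5 (mod 31)  [q = 3: ≢ 1 ✓]
21^6 ≡ 2 (mod 31)  [q = 5: ≢ 1 ✓]
Every test exponent gives a nontrivial residue, hence 21 generates the full group.

Yes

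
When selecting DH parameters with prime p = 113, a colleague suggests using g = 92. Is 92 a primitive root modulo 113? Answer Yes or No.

Yes

φ(113) = 113 − 1 = 112 = 2^4 · 7.
It suffices to check that the order of 92 is not a proper divisor of 112: compute 92^(112/q) for q ∈ {2, 7}.
92^56 ≡ 112 (mod 113)  [q = 2: ≢ 1 ✓]
92^16 ≡ 28 (mod 113)  [q = 7: ≢ 1 ✓]
None equal 1, so ord_113(92) = 112: 92 is a primitive root.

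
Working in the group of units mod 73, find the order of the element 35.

36

The order of 35 must divide φ(73) = 73 − 1 = 72 = 2^3 · 3^2.
Divisors of 72: 1, 2, 3, 4, 6, 8, 9, 12, 18, 24, 36, 72.
Test each divisor d:
35^1 ≡ 35 (mod 73)
35^2 ≡ 57 (mod 73)
35^3 ≡ 24 (mod 73)
35^4 ≡ 37 (mod 73)
35^6 ≡ 65 (mod 73)
35^8 ≡ 55 (mod 73)
35^9 ≡ 27 (mod 73)
35^12 ≡ 64 (mod 73)
35^18 ≡ 72 (mod 73)
35^24 ≡ 8 (mod 73)
35^36 ≡ 1 (mod 73) ✓
So ord_73(35) = 36.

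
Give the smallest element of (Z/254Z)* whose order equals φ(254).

φ(254) = φ(2)·φ(127) = 1·126 = 126 = 2 · 3^2 · 7.
g is a primitive root iff g^(126/q) ≢ 1 (mod 254) for each prime q ∈ {2, 3, 7}.
g = 2: gcd(2, 254) = 2 > 1, not a unit — skip.
g = 3: 3^63 ≡ 253; 3^42 ≡ 107; 3^18 ≡ 131 — none is 1, so 3 is a primitive root.
Hence the least primitive root of 254 is 3.

3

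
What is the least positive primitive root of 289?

φ(289) = φ(17^2) = 17·(17−1) = 272 = 2^4 · 17.
g is a primitive root iff g^(272/q) ≢ 1 (mod 289) for each prime q ∈ {2, 17}.
g = 2: 2^136 ≡ 1 — hits 1, so not a primitive root.
g = 3: 3^136 ≡ 288; 3^16 ≡ 171 — none is 1, so 3 is a primitive root.
So 3 is the smallest generator of (Z/289Z)^×.

3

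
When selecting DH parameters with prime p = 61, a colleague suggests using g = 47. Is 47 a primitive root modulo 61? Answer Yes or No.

No

φ(61) = 61 − 1 = 60 = 2^2 · 3 · 5.
It suffices to check that the order of 47 is not a proper divisor of 60: compute 47^(60/q) for q ∈ {2, 3, 5}.
47^30 ≡ 1 (mod 61)  [q = 2: ≡ 1 ✗]
47^20 ≡ 13 (mod 61)  [q = 3: ≢ 1 ✓]
47^12 ≡ 1 (mod 61)  [q = 5: ≡ 1 ✗]
47^30 ≡ 1 shows ord(47) | 30, strictly less than φ(61); not a primitive root.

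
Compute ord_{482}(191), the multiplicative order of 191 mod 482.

The order of 191 must divide φ(482) = φ(2)·φ(241) = 1·240 = 240 = 2^4 · 3 · 5.
Divisors of 240: 1, 2, 3, 4, 5, 6, 8, 10, 12, 15, 16, 20, 24, 30, 40, 48, 60, 80, 120, 240.
Evaluate successive powers at the divisors of 240:
191^1 ≡ 191 (mod 482)
191^2 ≡ 331 (mod 482)
191^3 ≡ 79 (mod 482)
191^4 ≡ 147 (mod 482)
191^5 ≡ 121 (mod 482)
191^6 ≡ 457 (mod 482)
191^8 ≡ 401 (mod 482)
191^10 ≡ 181 (mod 482)
191^12 ≡ 143 (mod 482)
191^15 ≡ 211 (mod 482)
191^16 ≡ 295 (mod 482)
191^20 ≡ 467 (mod 482)
191^24 ≡ 205 (mod 482)
191^30 ≡ 177 (mod 482)
191^40 ≡ 225 (mod 482)
191^48 ≡ 91 (mod 482)
191^60 ≡ 481 (mod 482)
191^80 ≡ 15 (mod 482)
191^120 ≡ 1 (mod 482) ✓
So ord_482(191) = 120.

120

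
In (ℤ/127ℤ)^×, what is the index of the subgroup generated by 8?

18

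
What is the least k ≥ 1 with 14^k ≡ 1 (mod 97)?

ord(14) | φ(97) = 97 − 1 = 96 = 2^5 · 3.
Divisors of 96: 1, 2, 3, 4, 6, 8, 12, 16, 24, 32, 48, 96.
Evaluate successive powers at the divisors of 96:
14^1 ≡ 14
14^2 ≡ 2
14^3 ≡ 28
14^4 ≡ 4
14^6 ≡ 8
14^8 ≡ 16
14^12 ≡ 64
14^16 ≡ 62
14^24 ≡ 22
14^32 ≡ 61
14^48 ≡ 96
14^96 ≡ 1
Therefore the multiplicative order of 14 modulo 97 is 96.

96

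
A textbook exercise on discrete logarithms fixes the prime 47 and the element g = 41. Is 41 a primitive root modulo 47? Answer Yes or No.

Yes

φ(47) = 47 − 1 = 46 = 2 · 23.
Test 41^(46/q) mod 47 for each prime factor q of 46:
41^23 ≡ 46 (mod 47)  [q = 2: ≢ 1 ✓]
41^2 ≡ 36 (mod 47)  [q = 23: ≢ 1 ✓]
None equal 1, so ord_47(41) = 46: 41 is a primitive root.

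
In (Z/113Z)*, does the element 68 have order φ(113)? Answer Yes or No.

φ(113) = 113 − 1 = 112 = 2^4 · 7.
Test 68^(112/q) mod 113 for each prime factor q of 112:
68^56 ≡ 112 (mod 113)  [q = 2: ≢ 1 ✓]
68^16 ≡ 49 (mod 113)  [q = 7: ≢ 1 ✓]
None equal 1, so ord_113(68) = 112: 68 is a primitive root.

Yes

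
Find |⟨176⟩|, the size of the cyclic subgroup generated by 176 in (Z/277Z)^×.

By Lagrange's theorem, ord_277(176) divides φ(277) = 277 − 1 = 276 = 2^2 · 3 · 23.
Divisors of 276: 1, 2, 3, 4, 6, 12, 23, 46, 69, 92, 138, 276.
Check 176^d mod 277 for each divisor in increasing order:
176^1 ≡ 176 (mod 277)
176^2 ≡ 229 (mod 277)
176^3 ≡ 139 (mod 277)
176^4 ≡ 88 (mod 277)
176^6 ≡ 208 (mod 277)
176^12 ≡ 52 (mod 277)
176^23 ≡ 242 (mod 277)
176^46 ≡ 117 (mod 277)
176^69 ≡ 60 (mod 277)
176^92 ≡ 116 (mod 277)
176^138 ≡ 276 (mod 277)
176^276 ≡ 1 (mod 277) ✓
Therefore the multiplicative order of 176 modulo 277 is 276.

276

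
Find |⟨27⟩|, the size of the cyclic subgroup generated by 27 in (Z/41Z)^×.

8

Since 27 ∈ (Z/41Z)^×, its order divides φ(41) = 41 − 1 = 40 = 2^3 · 5.
Divisors of 40: 1, 2, 4, 5, 8, 10, 20, 40.
Test each divisor d:
27^1 ≡ 27 (mod 41)
27^2 ≡ 32 (mod 41)
27^4 ≡ 40 (mod 41)
27^5 ≡ 14 (mod 41)
27^8 ≡ 1 (mod 41) ✓
So ord_41(27) = 8.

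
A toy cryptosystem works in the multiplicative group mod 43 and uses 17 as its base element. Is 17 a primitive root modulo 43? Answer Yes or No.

No

φ(43) = 43 − 1 = 42 = 2 · 3 · 7.
Test 17^(42/q) mod 43 for each prime factor q of 42:
17^21 ≡ 1 (mod 43)  [q = 2: ≡ 1 ✗]
17^14 ≡ 6 (mod 43)  [q = 3: ≢ 1 ✓]
17^6 ≡ 35 (mod 43)  [q = 7: ≢ 1 ✓]
Since 17^21 ≡ 1, the order of 17 divides 21 < 42, so 17 is not a primitive root.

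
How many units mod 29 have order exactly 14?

φ(29) = 29 − 1 = 28 = 2^2 · 7.
In a cyclic group of order 28, there are φ(d) elements of order d for each divisor d of 28, and zero for non-divisors.
14 = 2 · 7 divides 28, and φ(14) = 6.

6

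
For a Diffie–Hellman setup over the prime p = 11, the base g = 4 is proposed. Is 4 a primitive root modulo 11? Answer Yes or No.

No

φ(11) = 11 − 1 = 10 = 2 · 5.
An element g generates (Z/11Z)^× iff g^(10/q) ≢ 1 (mod 11) for each prime q ∈ {2, 5}.
4^5 ≡ 1 (mod 11)  [q = 2: ≡ 1 ✗]
4^2 ≡ 5 (mod 11)  [q = 5: ≢ 1 ✓]
The check at q = 2 fails, so 4 generates a proper subgroup.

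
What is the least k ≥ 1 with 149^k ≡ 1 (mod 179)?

By Lagrange's theorem, ord_179(149) divides φ(179) = 179 − 1 = 178 = 2 · 89.
Divisors of 178: 1, 2, 89, 178.
Test each divisor d:
149^1 ≡ 149 (mod 179)
149^2 ≡ 5 (mod 179)
149^89 ≡ 1 (mod 179) ✓
Therefore the multiplicative order of 149 modulo 179 is 89.

89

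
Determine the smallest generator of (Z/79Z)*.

φ(79) = 79 − 1 = 78 = 2 · 3 · 13.
Test candidates g = 2, 3, … against the prime factors q ∈ {2, 3, 13} of φ(79): g is a generator iff g^(78/q) ≢ 1 for every such q.
g = 2: 2^39 ≡ 1 — hits 1, so not a primitive root.
g = 3: 3^39 ≡ 78; 3^26 ≡ 23; 3^6 ≡ 18 — none is 1, so 3 is a primitive root.
So 3 is the smallest generator of (Z/79Z)^×.

3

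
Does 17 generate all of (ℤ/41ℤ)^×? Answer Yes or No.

φ(41) = 41 − 1 = 40 = 2^3 · 5.
17 is a primitive root mod 41 iff 17^(φ(41)/q) ≢ 1 for every prime q | φ(41), i.e. q ∈ {2, 5}.
17^20 ≡ 40 (mod 41)  [q = 2: ≢ 1 ✓]
17^8 ≡ 16 (mod 41)  [q = 5: ≢ 1 ✓]
Every test exponent gives a nontrivial residue, hence 17 generates the full group.

Yes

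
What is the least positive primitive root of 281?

3

φ(281) = 281 − 1 = 280 = 2^3 · 5 · 7.
g is a primitive root iff g^(280/q) ≢ 1 (mod 281) for each prime q ∈ {2, 5, 7}.
g = 2: 2^140 ≡ 1 — hits 1, so not a primitive root.
g = 3: 3^140 ≡ 280; 3^56 ≡ 86; 3^40 ≡ 249 — none is 1, so 3 is a primitive root.
The smallest primitive root modulo 281 is 3.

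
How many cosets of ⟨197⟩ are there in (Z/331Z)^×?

Since 197 ∈ (Z/331Z)^×, its order divides φ(331) = 331 − 1 = 330 = 2 · 3 · 5 · 11.
Divisors of 330: 1, 2, 3, 5, 6, 10, 11, 15, 22, 30, 33, 55, 66, 110, 165, 330.
Compute 197^d (mod 331) for the divisors d until we hit 1:
197^1 ≡ 197 (mod 331)
197^2 ≡ 82 (mod 331)
197^3 ≡ 266 (mod 331)
197^5 ≡ 297 (mod 331)
197^6 ≡ 253 (mod 331)
197^10 ≡ 163 (mod 331)
197^11 ≡ 4 (mod 331)
197^15 ≡ 85 (mod 331)
197^22 ≡ 16 (mod 331)
197^30 ≡ 274 (mod 331)
197^33 ≡ 64 (mod 331)
197^55 ≡ 31 (mod 331)
197^66 ≡ 124 (mod 331)
197^110 ≡ 299 (mod 331)
197^165 ≡ 1 (mod 331) ✓
The order of 197 is 165, so the subgroup it generates has 165 elements.
[(Z/331Z)^× : ⟨197⟩] = 330/165 = 2.

2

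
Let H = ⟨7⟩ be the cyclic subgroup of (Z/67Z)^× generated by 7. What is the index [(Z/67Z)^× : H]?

By Lagrange's theorem, ord_67(7) divides φ(67) = 67 − 1 = 66 = 2 · 3 · 11.
Divisors of 66: 1, 2, 3, 6, 11, 22, 33, 66.
Compute 7^d (mod 67) for the divisors d until we hit 1:
7^1 ≡ 7
7^2 ≡ 49
7^3 ≡ 8
7^6 ≡ 64
7^11 ≡ 30
7^22 ≡ 29
7^33 ≡ 66
7^66 ≡ 1
Thus |⟨7⟩| = ord(7) = 66.
Index = |(Z/67Z)^×| / |⟨7⟩| = 66 / 66 = 1.

1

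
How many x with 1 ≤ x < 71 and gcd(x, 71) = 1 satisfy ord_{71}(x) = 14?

6

φ(71) = 71 − 1 = 70 = 2 · 5 · 7.
In a cyclic group of order 70, there are φ(d) elements of order d for each divisor d of 70, and zero for non-divisors.
14 = 2 · 7 divides 70, and φ(14) = 6.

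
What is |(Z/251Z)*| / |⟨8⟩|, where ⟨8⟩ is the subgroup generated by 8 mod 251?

5

ord(8) | φ(251) = 251 − 1 = 250 = 2 · 5^3.
Divisors of 250: 1, 2, 5, 10, 25, 50, 125, 250.
Check 8^d mod 251 for each divisor in increasing order:
8^1 ≡ 8 (mod 251)
8^2 ≡ 64 (mod 251)
8^5 ≡ 138 (mod 251)
8^10 ≡ 219 (mod 251)
8^25 ≡ 250 (mod 251)
8^50 ≡ 1 (mod 251) ✓
The order of 8 is 50, so the subgroup it generates has 50 elements.
The index is φ(251) / ord(8) = 250 / 50 = 5.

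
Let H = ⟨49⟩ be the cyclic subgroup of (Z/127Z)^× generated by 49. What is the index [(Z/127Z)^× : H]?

2

The order of 49 must divide φ(127) = 127 − 1 = 126 = 2 · 3^2 · 7.
Divisors of 126: 1, 2, 3, 6, 7, 9, 14, 18, 21, 42, 63, 126.
Check 49^d mod 127 for each divisor in increasing order:
49^1 ≡ 49 (mod 127)
49^2 ≡ 115 (mod 127)
49^3 ≡ 47 (mod 127)
49^6 ≡ 50 (mod 127)
49^7 ≡ 37 (mod 127)
49^9 ≡ 64 (mod 127)
49^14 ≡ 99 (mod 127)
49^18 ≡ 32 (mod 127)
49^21 ≡ 107 (mod 127)
49^42 ≡ 19 (mod 127)
49^63 ≡ 1 (mod 127) ✓
So ord_127(49) = 63, hence |⟨49⟩| = 63.
The index is φ(127) / ord(49) = 126 / 63 = 2.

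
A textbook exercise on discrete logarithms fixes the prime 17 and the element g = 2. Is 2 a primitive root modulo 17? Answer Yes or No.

φ(17) = 17 − 1 = 16 = 2^4.
An element g generates (Z/17Z)^× iff g^(16/q) ≢ 1 (mod 17) for each prime q ∈ {2}.
2^8 ≡ 1 (mod 17)  [q = 2: ≡ 1 ✗]
2^8 ≡ 1 shows ord(2) | 8, strictly less than φ(17); not a primitive root.

No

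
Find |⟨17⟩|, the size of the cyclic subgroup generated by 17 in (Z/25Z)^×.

20

By Lagrange's theorem, ord_25(17) divides φ(25) = φ(5^2) = 5·(5−1) = 20 = 2^2 · 5.
Divisors of 20: 1, 2, 4, 5, 10, 20.
Check 17^d mod 25 for each divisor in increasing order:
17^1 ≡ 17 (mod 25)
17^2 ≡ 14 (mod 25)
17^4 ≡ 21 (mod 25)
17^5 ≡ 7 (mod 25)
17^10 ≡ 24 (mod 25)
17^20 ≡ 1 (mod 25) ✓
So ord_25(17) = 20.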